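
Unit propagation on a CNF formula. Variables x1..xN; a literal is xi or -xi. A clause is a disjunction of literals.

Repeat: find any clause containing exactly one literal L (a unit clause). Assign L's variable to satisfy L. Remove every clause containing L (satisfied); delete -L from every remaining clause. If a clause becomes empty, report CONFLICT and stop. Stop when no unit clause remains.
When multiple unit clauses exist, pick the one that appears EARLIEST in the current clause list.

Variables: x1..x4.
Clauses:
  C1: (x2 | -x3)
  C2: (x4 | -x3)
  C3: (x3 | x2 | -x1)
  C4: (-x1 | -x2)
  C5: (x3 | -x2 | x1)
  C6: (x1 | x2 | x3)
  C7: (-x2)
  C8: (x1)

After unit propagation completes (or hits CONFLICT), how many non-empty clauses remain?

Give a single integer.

Answer: 0

Derivation:
unit clause [-2] forces x2=F; simplify:
  drop 2 from [2, -3] -> [-3]
  drop 2 from [3, 2, -1] -> [3, -1]
  drop 2 from [1, 2, 3] -> [1, 3]
  satisfied 3 clause(s); 5 remain; assigned so far: [2]
unit clause [-3] forces x3=F; simplify:
  drop 3 from [3, -1] -> [-1]
  drop 3 from [1, 3] -> [1]
  satisfied 2 clause(s); 3 remain; assigned so far: [2, 3]
unit clause [-1] forces x1=F; simplify:
  drop 1 from [1] -> [] (empty!)
  drop 1 from [1] -> [] (empty!)
  satisfied 1 clause(s); 2 remain; assigned so far: [1, 2, 3]
CONFLICT (empty clause)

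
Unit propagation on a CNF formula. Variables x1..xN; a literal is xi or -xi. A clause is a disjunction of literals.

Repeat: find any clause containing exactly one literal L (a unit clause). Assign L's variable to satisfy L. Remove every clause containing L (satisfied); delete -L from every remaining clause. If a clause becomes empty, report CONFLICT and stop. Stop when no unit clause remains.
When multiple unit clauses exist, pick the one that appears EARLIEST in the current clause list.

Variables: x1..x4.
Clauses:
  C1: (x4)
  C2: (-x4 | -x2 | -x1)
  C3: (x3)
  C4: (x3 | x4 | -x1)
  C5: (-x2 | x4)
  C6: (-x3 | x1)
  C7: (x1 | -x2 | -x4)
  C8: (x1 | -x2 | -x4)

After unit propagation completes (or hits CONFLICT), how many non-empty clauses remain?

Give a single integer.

Answer: 0

Derivation:
unit clause [4] forces x4=T; simplify:
  drop -4 from [-4, -2, -1] -> [-2, -1]
  drop -4 from [1, -2, -4] -> [1, -2]
  drop -4 from [1, -2, -4] -> [1, -2]
  satisfied 3 clause(s); 5 remain; assigned so far: [4]
unit clause [3] forces x3=T; simplify:
  drop -3 from [-3, 1] -> [1]
  satisfied 1 clause(s); 4 remain; assigned so far: [3, 4]
unit clause [1] forces x1=T; simplify:
  drop -1 from [-2, -1] -> [-2]
  satisfied 3 clause(s); 1 remain; assigned so far: [1, 3, 4]
unit clause [-2] forces x2=F; simplify:
  satisfied 1 clause(s); 0 remain; assigned so far: [1, 2, 3, 4]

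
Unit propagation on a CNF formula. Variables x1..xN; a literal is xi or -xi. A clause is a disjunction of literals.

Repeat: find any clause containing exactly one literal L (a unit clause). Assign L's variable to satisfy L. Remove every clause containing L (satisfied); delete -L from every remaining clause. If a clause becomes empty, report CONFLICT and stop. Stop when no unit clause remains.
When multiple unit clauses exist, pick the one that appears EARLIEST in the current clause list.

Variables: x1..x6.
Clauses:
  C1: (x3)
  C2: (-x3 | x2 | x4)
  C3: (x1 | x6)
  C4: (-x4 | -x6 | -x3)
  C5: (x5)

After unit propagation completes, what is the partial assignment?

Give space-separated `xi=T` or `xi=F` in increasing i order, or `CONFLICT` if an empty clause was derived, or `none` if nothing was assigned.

unit clause [3] forces x3=T; simplify:
  drop -3 from [-3, 2, 4] -> [2, 4]
  drop -3 from [-4, -6, -3] -> [-4, -6]
  satisfied 1 clause(s); 4 remain; assigned so far: [3]
unit clause [5] forces x5=T; simplify:
  satisfied 1 clause(s); 3 remain; assigned so far: [3, 5]

Answer: x3=T x5=T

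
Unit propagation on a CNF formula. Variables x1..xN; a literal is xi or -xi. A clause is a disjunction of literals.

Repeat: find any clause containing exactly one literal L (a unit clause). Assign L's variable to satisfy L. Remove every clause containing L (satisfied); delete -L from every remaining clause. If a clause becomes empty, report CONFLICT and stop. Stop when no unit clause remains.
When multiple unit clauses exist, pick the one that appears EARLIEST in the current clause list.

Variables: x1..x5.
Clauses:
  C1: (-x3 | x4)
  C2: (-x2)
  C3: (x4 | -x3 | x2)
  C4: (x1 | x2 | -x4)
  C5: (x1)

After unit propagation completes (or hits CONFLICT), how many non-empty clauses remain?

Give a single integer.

Answer: 2

Derivation:
unit clause [-2] forces x2=F; simplify:
  drop 2 from [4, -3, 2] -> [4, -3]
  drop 2 from [1, 2, -4] -> [1, -4]
  satisfied 1 clause(s); 4 remain; assigned so far: [2]
unit clause [1] forces x1=T; simplify:
  satisfied 2 clause(s); 2 remain; assigned so far: [1, 2]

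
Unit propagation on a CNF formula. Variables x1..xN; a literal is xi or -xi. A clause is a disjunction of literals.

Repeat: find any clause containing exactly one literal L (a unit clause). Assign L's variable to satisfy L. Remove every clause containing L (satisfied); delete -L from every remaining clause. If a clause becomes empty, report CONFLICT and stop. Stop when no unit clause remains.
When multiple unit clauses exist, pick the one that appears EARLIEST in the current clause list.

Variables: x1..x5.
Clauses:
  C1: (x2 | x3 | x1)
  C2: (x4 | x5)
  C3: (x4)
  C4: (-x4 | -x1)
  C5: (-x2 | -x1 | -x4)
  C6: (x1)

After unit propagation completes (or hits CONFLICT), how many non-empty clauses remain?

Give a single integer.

Answer: 1

Derivation:
unit clause [4] forces x4=T; simplify:
  drop -4 from [-4, -1] -> [-1]
  drop -4 from [-2, -1, -4] -> [-2, -1]
  satisfied 2 clause(s); 4 remain; assigned so far: [4]
unit clause [-1] forces x1=F; simplify:
  drop 1 from [2, 3, 1] -> [2, 3]
  drop 1 from [1] -> [] (empty!)
  satisfied 2 clause(s); 2 remain; assigned so far: [1, 4]
CONFLICT (empty clause)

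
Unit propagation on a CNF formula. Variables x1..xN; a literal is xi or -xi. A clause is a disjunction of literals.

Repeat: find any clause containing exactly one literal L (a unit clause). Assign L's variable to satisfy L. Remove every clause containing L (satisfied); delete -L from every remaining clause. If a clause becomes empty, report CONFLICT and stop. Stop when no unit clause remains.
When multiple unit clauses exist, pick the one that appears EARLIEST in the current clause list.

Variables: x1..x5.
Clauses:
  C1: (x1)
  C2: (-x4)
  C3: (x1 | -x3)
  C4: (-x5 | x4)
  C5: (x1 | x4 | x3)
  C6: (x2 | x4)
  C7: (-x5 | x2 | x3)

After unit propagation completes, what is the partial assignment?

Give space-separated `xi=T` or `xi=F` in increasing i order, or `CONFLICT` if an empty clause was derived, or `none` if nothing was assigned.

unit clause [1] forces x1=T; simplify:
  satisfied 3 clause(s); 4 remain; assigned so far: [1]
unit clause [-4] forces x4=F; simplify:
  drop 4 from [-5, 4] -> [-5]
  drop 4 from [2, 4] -> [2]
  satisfied 1 clause(s); 3 remain; assigned so far: [1, 4]
unit clause [-5] forces x5=F; simplify:
  satisfied 2 clause(s); 1 remain; assigned so far: [1, 4, 5]
unit clause [2] forces x2=T; simplify:
  satisfied 1 clause(s); 0 remain; assigned so far: [1, 2, 4, 5]

Answer: x1=T x2=T x4=F x5=F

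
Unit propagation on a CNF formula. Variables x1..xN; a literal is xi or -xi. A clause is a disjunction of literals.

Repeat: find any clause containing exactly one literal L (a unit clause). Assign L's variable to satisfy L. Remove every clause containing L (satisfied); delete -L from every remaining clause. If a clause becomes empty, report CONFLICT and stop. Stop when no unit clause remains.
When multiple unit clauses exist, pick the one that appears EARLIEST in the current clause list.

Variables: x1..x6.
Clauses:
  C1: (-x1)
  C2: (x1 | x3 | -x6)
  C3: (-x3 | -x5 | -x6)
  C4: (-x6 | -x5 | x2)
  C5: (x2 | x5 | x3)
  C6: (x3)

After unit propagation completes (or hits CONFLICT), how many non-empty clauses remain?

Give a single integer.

Answer: 2

Derivation:
unit clause [-1] forces x1=F; simplify:
  drop 1 from [1, 3, -6] -> [3, -6]
  satisfied 1 clause(s); 5 remain; assigned so far: [1]
unit clause [3] forces x3=T; simplify:
  drop -3 from [-3, -5, -6] -> [-5, -6]
  satisfied 3 clause(s); 2 remain; assigned so far: [1, 3]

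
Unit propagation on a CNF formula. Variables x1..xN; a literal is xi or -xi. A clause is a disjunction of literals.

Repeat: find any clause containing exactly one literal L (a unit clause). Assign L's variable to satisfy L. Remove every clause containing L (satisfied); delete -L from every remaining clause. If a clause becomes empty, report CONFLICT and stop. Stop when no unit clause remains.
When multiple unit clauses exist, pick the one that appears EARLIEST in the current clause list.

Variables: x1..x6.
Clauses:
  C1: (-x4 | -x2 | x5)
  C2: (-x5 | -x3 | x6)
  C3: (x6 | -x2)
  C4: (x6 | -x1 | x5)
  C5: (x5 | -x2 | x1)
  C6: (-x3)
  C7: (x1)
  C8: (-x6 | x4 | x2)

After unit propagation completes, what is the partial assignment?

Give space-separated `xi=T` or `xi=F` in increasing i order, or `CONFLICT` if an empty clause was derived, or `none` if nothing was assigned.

Answer: x1=T x3=F

Derivation:
unit clause [-3] forces x3=F; simplify:
  satisfied 2 clause(s); 6 remain; assigned so far: [3]
unit clause [1] forces x1=T; simplify:
  drop -1 from [6, -1, 5] -> [6, 5]
  satisfied 2 clause(s); 4 remain; assigned so far: [1, 3]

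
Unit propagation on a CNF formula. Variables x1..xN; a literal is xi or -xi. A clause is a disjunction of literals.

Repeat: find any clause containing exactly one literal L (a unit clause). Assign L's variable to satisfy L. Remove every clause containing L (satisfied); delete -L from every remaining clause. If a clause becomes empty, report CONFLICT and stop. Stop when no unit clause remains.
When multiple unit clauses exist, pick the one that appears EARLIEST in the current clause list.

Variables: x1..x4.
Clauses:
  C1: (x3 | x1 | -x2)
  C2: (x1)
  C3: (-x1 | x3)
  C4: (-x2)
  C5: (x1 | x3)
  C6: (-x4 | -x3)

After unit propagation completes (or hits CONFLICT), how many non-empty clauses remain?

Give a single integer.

unit clause [1] forces x1=T; simplify:
  drop -1 from [-1, 3] -> [3]
  satisfied 3 clause(s); 3 remain; assigned so far: [1]
unit clause [3] forces x3=T; simplify:
  drop -3 from [-4, -3] -> [-4]
  satisfied 1 clause(s); 2 remain; assigned so far: [1, 3]
unit clause [-2] forces x2=F; simplify:
  satisfied 1 clause(s); 1 remain; assigned so far: [1, 2, 3]
unit clause [-4] forces x4=F; simplify:
  satisfied 1 clause(s); 0 remain; assigned so far: [1, 2, 3, 4]

Answer: 0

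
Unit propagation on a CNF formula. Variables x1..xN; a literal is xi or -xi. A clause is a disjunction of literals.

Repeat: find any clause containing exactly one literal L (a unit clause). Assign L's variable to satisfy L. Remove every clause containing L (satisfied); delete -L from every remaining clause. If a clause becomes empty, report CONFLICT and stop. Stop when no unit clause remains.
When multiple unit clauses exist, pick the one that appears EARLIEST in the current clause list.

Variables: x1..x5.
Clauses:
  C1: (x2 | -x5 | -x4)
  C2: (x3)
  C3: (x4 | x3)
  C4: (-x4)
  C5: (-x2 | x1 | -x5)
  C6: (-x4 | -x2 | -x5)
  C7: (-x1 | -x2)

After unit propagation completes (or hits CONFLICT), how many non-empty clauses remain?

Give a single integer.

Answer: 2

Derivation:
unit clause [3] forces x3=T; simplify:
  satisfied 2 clause(s); 5 remain; assigned so far: [3]
unit clause [-4] forces x4=F; simplify:
  satisfied 3 clause(s); 2 remain; assigned so far: [3, 4]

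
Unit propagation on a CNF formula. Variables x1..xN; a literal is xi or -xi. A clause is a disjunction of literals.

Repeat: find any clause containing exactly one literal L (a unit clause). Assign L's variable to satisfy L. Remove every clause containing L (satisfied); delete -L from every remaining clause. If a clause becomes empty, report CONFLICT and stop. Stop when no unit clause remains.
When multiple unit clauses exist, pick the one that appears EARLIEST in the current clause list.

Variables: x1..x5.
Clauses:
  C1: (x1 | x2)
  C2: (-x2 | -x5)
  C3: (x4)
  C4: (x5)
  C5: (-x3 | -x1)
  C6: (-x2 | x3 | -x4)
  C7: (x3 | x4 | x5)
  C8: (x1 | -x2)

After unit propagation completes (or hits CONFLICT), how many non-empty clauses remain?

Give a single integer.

Answer: 0

Derivation:
unit clause [4] forces x4=T; simplify:
  drop -4 from [-2, 3, -4] -> [-2, 3]
  satisfied 2 clause(s); 6 remain; assigned so far: [4]
unit clause [5] forces x5=T; simplify:
  drop -5 from [-2, -5] -> [-2]
  satisfied 1 clause(s); 5 remain; assigned so far: [4, 5]
unit clause [-2] forces x2=F; simplify:
  drop 2 from [1, 2] -> [1]
  satisfied 3 clause(s); 2 remain; assigned so far: [2, 4, 5]
unit clause [1] forces x1=T; simplify:
  drop -1 from [-3, -1] -> [-3]
  satisfied 1 clause(s); 1 remain; assigned so far: [1, 2, 4, 5]
unit clause [-3] forces x3=F; simplify:
  satisfied 1 clause(s); 0 remain; assigned so far: [1, 2, 3, 4, 5]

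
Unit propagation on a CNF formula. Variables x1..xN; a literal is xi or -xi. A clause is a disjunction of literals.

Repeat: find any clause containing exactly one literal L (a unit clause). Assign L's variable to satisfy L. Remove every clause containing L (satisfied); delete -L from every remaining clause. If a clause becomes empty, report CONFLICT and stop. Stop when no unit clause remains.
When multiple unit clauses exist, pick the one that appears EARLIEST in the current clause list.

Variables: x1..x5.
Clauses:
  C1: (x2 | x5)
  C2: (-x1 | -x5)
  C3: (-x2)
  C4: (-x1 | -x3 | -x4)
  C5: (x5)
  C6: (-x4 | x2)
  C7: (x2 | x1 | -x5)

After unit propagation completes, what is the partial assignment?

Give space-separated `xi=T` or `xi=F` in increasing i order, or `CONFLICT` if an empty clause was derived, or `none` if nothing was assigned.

Answer: CONFLICT

Derivation:
unit clause [-2] forces x2=F; simplify:
  drop 2 from [2, 5] -> [5]
  drop 2 from [-4, 2] -> [-4]
  drop 2 from [2, 1, -5] -> [1, -5]
  satisfied 1 clause(s); 6 remain; assigned so far: [2]
unit clause [5] forces x5=T; simplify:
  drop -5 from [-1, -5] -> [-1]
  drop -5 from [1, -5] -> [1]
  satisfied 2 clause(s); 4 remain; assigned so far: [2, 5]
unit clause [-1] forces x1=F; simplify:
  drop 1 from [1] -> [] (empty!)
  satisfied 2 clause(s); 2 remain; assigned so far: [1, 2, 5]
CONFLICT (empty clause)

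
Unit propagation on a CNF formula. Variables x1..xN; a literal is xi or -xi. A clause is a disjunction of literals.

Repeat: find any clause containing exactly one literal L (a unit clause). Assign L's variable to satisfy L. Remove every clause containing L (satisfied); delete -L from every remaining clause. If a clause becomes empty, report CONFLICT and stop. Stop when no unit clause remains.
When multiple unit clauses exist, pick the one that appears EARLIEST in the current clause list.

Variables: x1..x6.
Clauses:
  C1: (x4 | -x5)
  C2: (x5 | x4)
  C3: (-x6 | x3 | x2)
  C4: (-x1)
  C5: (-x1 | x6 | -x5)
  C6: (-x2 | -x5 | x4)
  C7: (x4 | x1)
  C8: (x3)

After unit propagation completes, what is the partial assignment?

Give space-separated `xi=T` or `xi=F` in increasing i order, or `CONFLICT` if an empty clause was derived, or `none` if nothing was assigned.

Answer: x1=F x3=T x4=T

Derivation:
unit clause [-1] forces x1=F; simplify:
  drop 1 from [4, 1] -> [4]
  satisfied 2 clause(s); 6 remain; assigned so far: [1]
unit clause [4] forces x4=T; simplify:
  satisfied 4 clause(s); 2 remain; assigned so far: [1, 4]
unit clause [3] forces x3=T; simplify:
  satisfied 2 clause(s); 0 remain; assigned so far: [1, 3, 4]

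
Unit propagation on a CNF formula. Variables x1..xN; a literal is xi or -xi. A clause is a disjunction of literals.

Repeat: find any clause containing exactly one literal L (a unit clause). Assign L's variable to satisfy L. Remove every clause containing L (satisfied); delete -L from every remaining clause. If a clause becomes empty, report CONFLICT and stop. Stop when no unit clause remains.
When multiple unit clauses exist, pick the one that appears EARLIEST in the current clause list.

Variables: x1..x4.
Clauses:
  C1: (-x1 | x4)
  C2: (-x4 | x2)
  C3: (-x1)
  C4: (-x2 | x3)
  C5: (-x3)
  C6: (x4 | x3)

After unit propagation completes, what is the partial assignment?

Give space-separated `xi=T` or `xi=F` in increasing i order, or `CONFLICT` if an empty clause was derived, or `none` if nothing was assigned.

unit clause [-1] forces x1=F; simplify:
  satisfied 2 clause(s); 4 remain; assigned so far: [1]
unit clause [-3] forces x3=F; simplify:
  drop 3 from [-2, 3] -> [-2]
  drop 3 from [4, 3] -> [4]
  satisfied 1 clause(s); 3 remain; assigned so far: [1, 3]
unit clause [-2] forces x2=F; simplify:
  drop 2 from [-4, 2] -> [-4]
  satisfied 1 clause(s); 2 remain; assigned so far: [1, 2, 3]
unit clause [-4] forces x4=F; simplify:
  drop 4 from [4] -> [] (empty!)
  satisfied 1 clause(s); 1 remain; assigned so far: [1, 2, 3, 4]
CONFLICT (empty clause)

Answer: CONFLICT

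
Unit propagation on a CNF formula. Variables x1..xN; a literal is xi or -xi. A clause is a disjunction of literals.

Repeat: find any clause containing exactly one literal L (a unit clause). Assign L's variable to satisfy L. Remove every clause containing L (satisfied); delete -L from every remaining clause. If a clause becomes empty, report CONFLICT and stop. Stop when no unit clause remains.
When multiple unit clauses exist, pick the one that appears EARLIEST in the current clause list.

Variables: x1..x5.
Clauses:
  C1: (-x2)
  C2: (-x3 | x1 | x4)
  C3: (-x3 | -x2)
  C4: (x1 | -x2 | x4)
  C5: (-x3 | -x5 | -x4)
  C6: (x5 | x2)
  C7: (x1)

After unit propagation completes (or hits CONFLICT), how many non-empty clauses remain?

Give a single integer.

unit clause [-2] forces x2=F; simplify:
  drop 2 from [5, 2] -> [5]
  satisfied 3 clause(s); 4 remain; assigned so far: [2]
unit clause [5] forces x5=T; simplify:
  drop -5 from [-3, -5, -4] -> [-3, -4]
  satisfied 1 clause(s); 3 remain; assigned so far: [2, 5]
unit clause [1] forces x1=T; simplify:
  satisfied 2 clause(s); 1 remain; assigned so far: [1, 2, 5]

Answer: 1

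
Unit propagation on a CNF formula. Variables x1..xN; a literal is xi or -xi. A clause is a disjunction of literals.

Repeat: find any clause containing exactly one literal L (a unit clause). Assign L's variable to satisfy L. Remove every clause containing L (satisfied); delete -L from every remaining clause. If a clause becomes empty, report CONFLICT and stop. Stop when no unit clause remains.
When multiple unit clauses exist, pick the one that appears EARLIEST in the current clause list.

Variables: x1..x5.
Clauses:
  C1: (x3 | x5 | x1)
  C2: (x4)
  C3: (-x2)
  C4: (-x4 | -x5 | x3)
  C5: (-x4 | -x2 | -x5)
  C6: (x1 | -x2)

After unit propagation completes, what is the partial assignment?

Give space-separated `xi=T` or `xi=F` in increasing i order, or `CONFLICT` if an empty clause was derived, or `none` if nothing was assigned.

Answer: x2=F x4=T

Derivation:
unit clause [4] forces x4=T; simplify:
  drop -4 from [-4, -5, 3] -> [-5, 3]
  drop -4 from [-4, -2, -5] -> [-2, -5]
  satisfied 1 clause(s); 5 remain; assigned so far: [4]
unit clause [-2] forces x2=F; simplify:
  satisfied 3 clause(s); 2 remain; assigned so far: [2, 4]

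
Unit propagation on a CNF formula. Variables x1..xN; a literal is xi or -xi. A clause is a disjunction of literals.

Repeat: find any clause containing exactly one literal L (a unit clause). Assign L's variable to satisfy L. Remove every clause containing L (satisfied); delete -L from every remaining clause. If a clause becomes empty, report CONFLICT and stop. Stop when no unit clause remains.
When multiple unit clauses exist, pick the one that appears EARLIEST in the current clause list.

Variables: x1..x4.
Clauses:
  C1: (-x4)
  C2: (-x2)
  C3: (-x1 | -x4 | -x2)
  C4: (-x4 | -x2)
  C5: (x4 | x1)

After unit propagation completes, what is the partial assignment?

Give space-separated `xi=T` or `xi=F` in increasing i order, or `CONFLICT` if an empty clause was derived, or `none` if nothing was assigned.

Answer: x1=T x2=F x4=F

Derivation:
unit clause [-4] forces x4=F; simplify:
  drop 4 from [4, 1] -> [1]
  satisfied 3 clause(s); 2 remain; assigned so far: [4]
unit clause [-2] forces x2=F; simplify:
  satisfied 1 clause(s); 1 remain; assigned so far: [2, 4]
unit clause [1] forces x1=T; simplify:
  satisfied 1 clause(s); 0 remain; assigned so far: [1, 2, 4]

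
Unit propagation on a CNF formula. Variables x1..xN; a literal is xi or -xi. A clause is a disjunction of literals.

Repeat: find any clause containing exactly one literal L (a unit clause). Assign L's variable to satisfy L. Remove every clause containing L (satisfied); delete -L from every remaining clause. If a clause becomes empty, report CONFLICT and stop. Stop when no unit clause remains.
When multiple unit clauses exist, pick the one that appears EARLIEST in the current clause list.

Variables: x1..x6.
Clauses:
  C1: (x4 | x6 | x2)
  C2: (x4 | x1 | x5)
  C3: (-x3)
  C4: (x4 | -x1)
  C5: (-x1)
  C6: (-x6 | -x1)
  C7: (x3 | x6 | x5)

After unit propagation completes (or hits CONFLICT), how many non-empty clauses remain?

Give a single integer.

unit clause [-3] forces x3=F; simplify:
  drop 3 from [3, 6, 5] -> [6, 5]
  satisfied 1 clause(s); 6 remain; assigned so far: [3]
unit clause [-1] forces x1=F; simplify:
  drop 1 from [4, 1, 5] -> [4, 5]
  satisfied 3 clause(s); 3 remain; assigned so far: [1, 3]

Answer: 3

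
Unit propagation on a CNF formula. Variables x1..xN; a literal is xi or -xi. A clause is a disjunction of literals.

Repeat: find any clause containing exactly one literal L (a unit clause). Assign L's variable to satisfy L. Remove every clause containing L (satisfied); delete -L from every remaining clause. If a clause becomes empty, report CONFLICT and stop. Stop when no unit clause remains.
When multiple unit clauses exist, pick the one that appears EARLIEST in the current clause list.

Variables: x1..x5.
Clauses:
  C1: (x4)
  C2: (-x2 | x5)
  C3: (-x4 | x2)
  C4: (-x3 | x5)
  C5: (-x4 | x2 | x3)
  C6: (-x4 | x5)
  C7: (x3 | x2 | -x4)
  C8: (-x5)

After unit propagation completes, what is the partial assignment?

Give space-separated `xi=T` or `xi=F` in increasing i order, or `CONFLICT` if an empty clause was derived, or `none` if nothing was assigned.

unit clause [4] forces x4=T; simplify:
  drop -4 from [-4, 2] -> [2]
  drop -4 from [-4, 2, 3] -> [2, 3]
  drop -4 from [-4, 5] -> [5]
  drop -4 from [3, 2, -4] -> [3, 2]
  satisfied 1 clause(s); 7 remain; assigned so far: [4]
unit clause [2] forces x2=T; simplify:
  drop -2 from [-2, 5] -> [5]
  satisfied 3 clause(s); 4 remain; assigned so far: [2, 4]
unit clause [5] forces x5=T; simplify:
  drop -5 from [-5] -> [] (empty!)
  satisfied 3 clause(s); 1 remain; assigned so far: [2, 4, 5]
CONFLICT (empty clause)

Answer: CONFLICT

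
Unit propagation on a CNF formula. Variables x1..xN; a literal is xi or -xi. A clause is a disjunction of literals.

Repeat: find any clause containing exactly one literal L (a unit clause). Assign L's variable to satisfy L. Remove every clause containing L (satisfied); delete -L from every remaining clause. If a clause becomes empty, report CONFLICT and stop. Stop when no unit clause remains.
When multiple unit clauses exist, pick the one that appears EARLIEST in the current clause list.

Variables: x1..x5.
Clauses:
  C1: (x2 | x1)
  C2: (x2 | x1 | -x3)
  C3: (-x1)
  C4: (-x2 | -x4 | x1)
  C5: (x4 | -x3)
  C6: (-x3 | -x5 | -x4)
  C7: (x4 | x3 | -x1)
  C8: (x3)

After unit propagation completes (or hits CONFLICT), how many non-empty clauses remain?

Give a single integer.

unit clause [-1] forces x1=F; simplify:
  drop 1 from [2, 1] -> [2]
  drop 1 from [2, 1, -3] -> [2, -3]
  drop 1 from [-2, -4, 1] -> [-2, -4]
  satisfied 2 clause(s); 6 remain; assigned so far: [1]
unit clause [2] forces x2=T; simplify:
  drop -2 from [-2, -4] -> [-4]
  satisfied 2 clause(s); 4 remain; assigned so far: [1, 2]
unit clause [-4] forces x4=F; simplify:
  drop 4 from [4, -3] -> [-3]
  satisfied 2 clause(s); 2 remain; assigned so far: [1, 2, 4]
unit clause [-3] forces x3=F; simplify:
  drop 3 from [3] -> [] (empty!)
  satisfied 1 clause(s); 1 remain; assigned so far: [1, 2, 3, 4]
CONFLICT (empty clause)

Answer: 0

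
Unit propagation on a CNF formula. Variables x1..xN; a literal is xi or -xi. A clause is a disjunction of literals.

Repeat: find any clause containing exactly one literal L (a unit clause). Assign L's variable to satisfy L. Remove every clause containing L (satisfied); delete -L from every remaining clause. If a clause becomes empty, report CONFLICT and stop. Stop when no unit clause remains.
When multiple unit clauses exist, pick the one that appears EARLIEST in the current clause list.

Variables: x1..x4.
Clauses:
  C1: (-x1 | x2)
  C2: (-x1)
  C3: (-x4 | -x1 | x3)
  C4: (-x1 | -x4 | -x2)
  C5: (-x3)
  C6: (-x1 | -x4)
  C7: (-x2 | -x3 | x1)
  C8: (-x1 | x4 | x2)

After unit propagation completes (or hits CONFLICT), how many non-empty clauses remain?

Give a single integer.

Answer: 0

Derivation:
unit clause [-1] forces x1=F; simplify:
  drop 1 from [-2, -3, 1] -> [-2, -3]
  satisfied 6 clause(s); 2 remain; assigned so far: [1]
unit clause [-3] forces x3=F; simplify:
  satisfied 2 clause(s); 0 remain; assigned so far: [1, 3]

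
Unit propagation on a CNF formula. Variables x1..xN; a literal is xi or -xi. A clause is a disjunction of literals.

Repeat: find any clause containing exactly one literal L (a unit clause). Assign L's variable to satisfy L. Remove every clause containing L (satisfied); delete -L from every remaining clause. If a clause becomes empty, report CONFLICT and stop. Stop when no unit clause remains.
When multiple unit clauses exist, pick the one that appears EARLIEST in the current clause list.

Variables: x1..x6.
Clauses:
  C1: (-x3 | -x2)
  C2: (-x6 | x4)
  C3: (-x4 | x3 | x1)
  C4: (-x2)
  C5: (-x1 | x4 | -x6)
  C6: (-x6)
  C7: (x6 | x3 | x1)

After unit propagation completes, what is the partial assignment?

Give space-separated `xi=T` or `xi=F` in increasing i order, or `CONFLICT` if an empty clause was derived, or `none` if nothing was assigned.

Answer: x2=F x6=F

Derivation:
unit clause [-2] forces x2=F; simplify:
  satisfied 2 clause(s); 5 remain; assigned so far: [2]
unit clause [-6] forces x6=F; simplify:
  drop 6 from [6, 3, 1] -> [3, 1]
  satisfied 3 clause(s); 2 remain; assigned so far: [2, 6]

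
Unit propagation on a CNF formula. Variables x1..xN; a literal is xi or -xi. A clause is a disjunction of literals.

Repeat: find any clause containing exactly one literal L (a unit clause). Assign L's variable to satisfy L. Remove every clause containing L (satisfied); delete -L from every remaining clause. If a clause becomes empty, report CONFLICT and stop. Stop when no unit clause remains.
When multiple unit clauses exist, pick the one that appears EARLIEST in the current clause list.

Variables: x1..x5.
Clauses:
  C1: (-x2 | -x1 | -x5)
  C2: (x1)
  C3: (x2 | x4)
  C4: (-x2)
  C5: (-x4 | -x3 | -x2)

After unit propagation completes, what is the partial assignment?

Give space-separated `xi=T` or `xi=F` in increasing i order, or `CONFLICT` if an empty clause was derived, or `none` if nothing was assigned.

Answer: x1=T x2=F x4=T

Derivation:
unit clause [1] forces x1=T; simplify:
  drop -1 from [-2, -1, -5] -> [-2, -5]
  satisfied 1 clause(s); 4 remain; assigned so far: [1]
unit clause [-2] forces x2=F; simplify:
  drop 2 from [2, 4] -> [4]
  satisfied 3 clause(s); 1 remain; assigned so far: [1, 2]
unit clause [4] forces x4=T; simplify:
  satisfied 1 clause(s); 0 remain; assigned so far: [1, 2, 4]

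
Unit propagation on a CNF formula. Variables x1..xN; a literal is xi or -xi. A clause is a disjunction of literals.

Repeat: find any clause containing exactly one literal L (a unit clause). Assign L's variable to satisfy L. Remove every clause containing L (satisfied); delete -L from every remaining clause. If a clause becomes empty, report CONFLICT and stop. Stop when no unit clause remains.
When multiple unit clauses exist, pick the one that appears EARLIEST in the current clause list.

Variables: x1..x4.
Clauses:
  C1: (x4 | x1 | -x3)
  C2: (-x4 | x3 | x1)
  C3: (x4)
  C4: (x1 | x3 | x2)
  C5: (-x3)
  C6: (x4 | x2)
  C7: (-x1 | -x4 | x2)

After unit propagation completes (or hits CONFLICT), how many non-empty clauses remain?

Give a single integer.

Answer: 0

Derivation:
unit clause [4] forces x4=T; simplify:
  drop -4 from [-4, 3, 1] -> [3, 1]
  drop -4 from [-1, -4, 2] -> [-1, 2]
  satisfied 3 clause(s); 4 remain; assigned so far: [4]
unit clause [-3] forces x3=F; simplify:
  drop 3 from [3, 1] -> [1]
  drop 3 from [1, 3, 2] -> [1, 2]
  satisfied 1 clause(s); 3 remain; assigned so far: [3, 4]
unit clause [1] forces x1=T; simplify:
  drop -1 from [-1, 2] -> [2]
  satisfied 2 clause(s); 1 remain; assigned so far: [1, 3, 4]
unit clause [2] forces x2=T; simplify:
  satisfied 1 clause(s); 0 remain; assigned so far: [1, 2, 3, 4]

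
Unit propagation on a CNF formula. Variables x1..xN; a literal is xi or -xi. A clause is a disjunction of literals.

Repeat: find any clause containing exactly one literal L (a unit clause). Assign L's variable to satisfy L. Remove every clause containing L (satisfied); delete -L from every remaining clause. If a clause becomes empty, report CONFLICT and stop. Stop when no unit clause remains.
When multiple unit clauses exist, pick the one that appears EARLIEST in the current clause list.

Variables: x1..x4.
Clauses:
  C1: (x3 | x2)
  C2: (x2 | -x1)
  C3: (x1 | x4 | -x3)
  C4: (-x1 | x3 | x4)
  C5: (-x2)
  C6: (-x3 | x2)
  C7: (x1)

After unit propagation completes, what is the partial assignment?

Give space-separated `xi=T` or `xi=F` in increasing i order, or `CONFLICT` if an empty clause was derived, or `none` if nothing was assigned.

Answer: CONFLICT

Derivation:
unit clause [-2] forces x2=F; simplify:
  drop 2 from [3, 2] -> [3]
  drop 2 from [2, -1] -> [-1]
  drop 2 from [-3, 2] -> [-3]
  satisfied 1 clause(s); 6 remain; assigned so far: [2]
unit clause [3] forces x3=T; simplify:
  drop -3 from [1, 4, -3] -> [1, 4]
  drop -3 from [-3] -> [] (empty!)
  satisfied 2 clause(s); 4 remain; assigned so far: [2, 3]
CONFLICT (empty clause)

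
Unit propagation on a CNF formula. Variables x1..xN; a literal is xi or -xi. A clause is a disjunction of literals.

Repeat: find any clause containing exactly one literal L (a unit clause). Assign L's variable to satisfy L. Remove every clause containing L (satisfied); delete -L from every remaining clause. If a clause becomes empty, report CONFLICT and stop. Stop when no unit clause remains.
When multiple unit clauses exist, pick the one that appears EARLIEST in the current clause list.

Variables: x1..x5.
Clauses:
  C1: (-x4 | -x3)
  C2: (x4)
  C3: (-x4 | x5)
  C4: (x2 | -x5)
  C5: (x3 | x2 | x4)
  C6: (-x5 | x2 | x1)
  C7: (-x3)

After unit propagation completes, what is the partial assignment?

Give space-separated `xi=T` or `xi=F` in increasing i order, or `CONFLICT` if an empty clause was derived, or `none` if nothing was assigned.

Answer: x2=T x3=F x4=T x5=T

Derivation:
unit clause [4] forces x4=T; simplify:
  drop -4 from [-4, -3] -> [-3]
  drop -4 from [-4, 5] -> [5]
  satisfied 2 clause(s); 5 remain; assigned so far: [4]
unit clause [-3] forces x3=F; simplify:
  satisfied 2 clause(s); 3 remain; assigned so far: [3, 4]
unit clause [5] forces x5=T; simplify:
  drop -5 from [2, -5] -> [2]
  drop -5 from [-5, 2, 1] -> [2, 1]
  satisfied 1 clause(s); 2 remain; assigned so far: [3, 4, 5]
unit clause [2] forces x2=T; simplify:
  satisfied 2 clause(s); 0 remain; assigned so far: [2, 3, 4, 5]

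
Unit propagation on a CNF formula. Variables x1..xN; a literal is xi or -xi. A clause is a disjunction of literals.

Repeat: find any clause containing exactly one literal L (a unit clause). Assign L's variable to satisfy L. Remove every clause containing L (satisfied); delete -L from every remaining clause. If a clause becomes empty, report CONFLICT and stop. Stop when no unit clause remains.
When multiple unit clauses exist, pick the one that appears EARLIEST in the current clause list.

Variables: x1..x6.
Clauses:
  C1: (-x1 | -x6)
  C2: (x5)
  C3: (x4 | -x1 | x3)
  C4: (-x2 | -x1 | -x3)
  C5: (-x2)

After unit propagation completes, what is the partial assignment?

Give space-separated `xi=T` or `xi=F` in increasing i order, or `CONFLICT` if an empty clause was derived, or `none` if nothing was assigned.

unit clause [5] forces x5=T; simplify:
  satisfied 1 clause(s); 4 remain; assigned so far: [5]
unit clause [-2] forces x2=F; simplify:
  satisfied 2 clause(s); 2 remain; assigned so far: [2, 5]

Answer: x2=F x5=T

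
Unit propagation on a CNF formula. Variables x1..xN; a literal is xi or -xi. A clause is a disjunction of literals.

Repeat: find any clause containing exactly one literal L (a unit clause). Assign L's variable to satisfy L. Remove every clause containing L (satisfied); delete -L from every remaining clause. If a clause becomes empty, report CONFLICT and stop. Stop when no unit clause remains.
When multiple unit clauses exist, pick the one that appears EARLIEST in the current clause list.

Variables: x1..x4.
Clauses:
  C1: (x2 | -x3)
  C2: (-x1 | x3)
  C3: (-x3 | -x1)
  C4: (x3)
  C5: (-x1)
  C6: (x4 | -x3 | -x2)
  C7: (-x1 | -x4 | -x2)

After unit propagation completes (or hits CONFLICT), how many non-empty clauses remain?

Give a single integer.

unit clause [3] forces x3=T; simplify:
  drop -3 from [2, -3] -> [2]
  drop -3 from [-3, -1] -> [-1]
  drop -3 from [4, -3, -2] -> [4, -2]
  satisfied 2 clause(s); 5 remain; assigned so far: [3]
unit clause [2] forces x2=T; simplify:
  drop -2 from [4, -2] -> [4]
  drop -2 from [-1, -4, -2] -> [-1, -4]
  satisfied 1 clause(s); 4 remain; assigned so far: [2, 3]
unit clause [-1] forces x1=F; simplify:
  satisfied 3 clause(s); 1 remain; assigned so far: [1, 2, 3]
unit clause [4] forces x4=T; simplify:
  satisfied 1 clause(s); 0 remain; assigned so far: [1, 2, 3, 4]

Answer: 0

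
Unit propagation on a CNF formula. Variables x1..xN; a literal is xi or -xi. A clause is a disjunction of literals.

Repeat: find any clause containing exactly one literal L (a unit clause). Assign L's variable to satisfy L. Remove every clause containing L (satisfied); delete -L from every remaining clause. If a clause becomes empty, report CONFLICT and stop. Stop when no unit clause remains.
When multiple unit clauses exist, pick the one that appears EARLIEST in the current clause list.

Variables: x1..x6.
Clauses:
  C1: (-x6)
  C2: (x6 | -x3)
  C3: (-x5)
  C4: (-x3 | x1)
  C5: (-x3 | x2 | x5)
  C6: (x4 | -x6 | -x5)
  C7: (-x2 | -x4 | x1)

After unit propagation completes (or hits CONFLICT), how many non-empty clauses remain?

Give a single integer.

Answer: 1

Derivation:
unit clause [-6] forces x6=F; simplify:
  drop 6 from [6, -3] -> [-3]
  satisfied 2 clause(s); 5 remain; assigned so far: [6]
unit clause [-3] forces x3=F; simplify:
  satisfied 3 clause(s); 2 remain; assigned so far: [3, 6]
unit clause [-5] forces x5=F; simplify:
  satisfied 1 clause(s); 1 remain; assigned so far: [3, 5, 6]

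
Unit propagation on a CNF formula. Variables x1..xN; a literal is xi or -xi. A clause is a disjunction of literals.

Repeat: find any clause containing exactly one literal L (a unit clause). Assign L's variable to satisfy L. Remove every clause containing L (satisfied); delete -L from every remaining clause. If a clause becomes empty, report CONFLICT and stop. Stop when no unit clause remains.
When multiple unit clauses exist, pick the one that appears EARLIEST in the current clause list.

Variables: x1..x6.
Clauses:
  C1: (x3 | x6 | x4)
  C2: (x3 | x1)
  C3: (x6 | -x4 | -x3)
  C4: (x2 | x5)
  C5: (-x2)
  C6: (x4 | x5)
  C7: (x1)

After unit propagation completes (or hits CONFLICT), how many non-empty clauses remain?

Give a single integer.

unit clause [-2] forces x2=F; simplify:
  drop 2 from [2, 5] -> [5]
  satisfied 1 clause(s); 6 remain; assigned so far: [2]
unit clause [5] forces x5=T; simplify:
  satisfied 2 clause(s); 4 remain; assigned so far: [2, 5]
unit clause [1] forces x1=T; simplify:
  satisfied 2 clause(s); 2 remain; assigned so far: [1, 2, 5]

Answer: 2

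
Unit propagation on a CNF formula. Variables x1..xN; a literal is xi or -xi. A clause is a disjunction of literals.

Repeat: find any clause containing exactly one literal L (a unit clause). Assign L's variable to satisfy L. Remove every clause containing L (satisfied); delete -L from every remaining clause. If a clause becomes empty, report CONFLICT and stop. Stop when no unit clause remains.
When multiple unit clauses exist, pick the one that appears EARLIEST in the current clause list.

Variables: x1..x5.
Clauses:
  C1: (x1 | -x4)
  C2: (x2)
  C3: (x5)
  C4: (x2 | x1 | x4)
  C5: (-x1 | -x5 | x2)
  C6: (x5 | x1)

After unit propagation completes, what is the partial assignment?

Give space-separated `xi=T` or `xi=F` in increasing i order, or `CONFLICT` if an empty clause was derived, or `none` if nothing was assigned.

unit clause [2] forces x2=T; simplify:
  satisfied 3 clause(s); 3 remain; assigned so far: [2]
unit clause [5] forces x5=T; simplify:
  satisfied 2 clause(s); 1 remain; assigned so far: [2, 5]

Answer: x2=T x5=T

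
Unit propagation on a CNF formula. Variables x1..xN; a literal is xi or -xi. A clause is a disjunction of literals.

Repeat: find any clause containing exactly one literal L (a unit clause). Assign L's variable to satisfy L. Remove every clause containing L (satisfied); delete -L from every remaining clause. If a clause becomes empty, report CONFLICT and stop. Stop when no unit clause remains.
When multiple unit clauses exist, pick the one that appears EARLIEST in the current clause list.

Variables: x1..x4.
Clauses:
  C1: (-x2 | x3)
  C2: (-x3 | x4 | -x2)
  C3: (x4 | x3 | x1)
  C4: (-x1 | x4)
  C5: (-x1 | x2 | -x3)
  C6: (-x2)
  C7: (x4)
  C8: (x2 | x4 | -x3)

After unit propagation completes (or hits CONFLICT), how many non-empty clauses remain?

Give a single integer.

unit clause [-2] forces x2=F; simplify:
  drop 2 from [-1, 2, -3] -> [-1, -3]
  drop 2 from [2, 4, -3] -> [4, -3]
  satisfied 3 clause(s); 5 remain; assigned so far: [2]
unit clause [4] forces x4=T; simplify:
  satisfied 4 clause(s); 1 remain; assigned so far: [2, 4]

Answer: 1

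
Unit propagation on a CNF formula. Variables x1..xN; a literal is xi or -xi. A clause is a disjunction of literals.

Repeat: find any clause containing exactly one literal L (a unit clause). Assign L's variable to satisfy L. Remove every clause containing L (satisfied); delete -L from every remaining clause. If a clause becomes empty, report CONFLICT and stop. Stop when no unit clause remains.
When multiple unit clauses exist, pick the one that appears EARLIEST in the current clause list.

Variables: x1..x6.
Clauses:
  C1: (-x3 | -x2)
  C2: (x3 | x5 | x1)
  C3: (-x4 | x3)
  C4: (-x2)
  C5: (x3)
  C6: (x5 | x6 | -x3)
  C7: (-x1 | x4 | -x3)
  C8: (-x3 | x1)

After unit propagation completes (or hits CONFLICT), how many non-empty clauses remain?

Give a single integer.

Answer: 1

Derivation:
unit clause [-2] forces x2=F; simplify:
  satisfied 2 clause(s); 6 remain; assigned so far: [2]
unit clause [3] forces x3=T; simplify:
  drop -3 from [5, 6, -3] -> [5, 6]
  drop -3 from [-1, 4, -3] -> [-1, 4]
  drop -3 from [-3, 1] -> [1]
  satisfied 3 clause(s); 3 remain; assigned so far: [2, 3]
unit clause [1] forces x1=T; simplify:
  drop -1 from [-1, 4] -> [4]
  satisfied 1 clause(s); 2 remain; assigned so far: [1, 2, 3]
unit clause [4] forces x4=T; simplify:
  satisfied 1 clause(s); 1 remain; assigned so far: [1, 2, 3, 4]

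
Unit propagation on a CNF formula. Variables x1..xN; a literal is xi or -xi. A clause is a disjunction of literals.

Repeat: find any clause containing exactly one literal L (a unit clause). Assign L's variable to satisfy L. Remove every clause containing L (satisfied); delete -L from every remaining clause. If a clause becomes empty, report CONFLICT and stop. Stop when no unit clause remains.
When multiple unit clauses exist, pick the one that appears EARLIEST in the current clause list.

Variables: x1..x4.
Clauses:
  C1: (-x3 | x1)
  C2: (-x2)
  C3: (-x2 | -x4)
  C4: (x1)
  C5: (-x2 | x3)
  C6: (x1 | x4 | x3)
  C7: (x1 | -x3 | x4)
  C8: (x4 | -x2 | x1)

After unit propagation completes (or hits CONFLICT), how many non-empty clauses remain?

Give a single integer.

Answer: 0

Derivation:
unit clause [-2] forces x2=F; simplify:
  satisfied 4 clause(s); 4 remain; assigned so far: [2]
unit clause [1] forces x1=T; simplify:
  satisfied 4 clause(s); 0 remain; assigned so far: [1, 2]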